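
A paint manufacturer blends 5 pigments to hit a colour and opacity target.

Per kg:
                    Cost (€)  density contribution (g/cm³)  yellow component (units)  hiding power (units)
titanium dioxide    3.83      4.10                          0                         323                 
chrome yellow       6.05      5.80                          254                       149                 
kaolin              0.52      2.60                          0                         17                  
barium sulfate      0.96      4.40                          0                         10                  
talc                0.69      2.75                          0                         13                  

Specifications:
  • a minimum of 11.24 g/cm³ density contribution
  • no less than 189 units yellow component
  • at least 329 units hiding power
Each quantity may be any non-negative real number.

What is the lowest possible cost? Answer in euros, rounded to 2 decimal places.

Treat it as an LP. Let x1 = kg of titanium dioxide, x2 = kg of chrome yellow, x3 = kg of kaolin, x4 = kg of barium sulfate, x5 = kg of talc.
Minimize 3.83x1 + 6.05x2 + 0.52x3 + 0.96x4 + 0.69x5 s.t.:
  4.1x1 + 5.8x2 + 2.6x3 + 4.4x4 + 2.75x5 ≥ 11.24   (density contribution)
  254x2 ≥ 189   (yellow component)
  323x1 + 149x2 + 17x3 + 10x4 + 13x5 ≥ 329   (hiding power)
  x1, x2, x3, x4, x5 ≥ 0.
At the optimum only titanium dioxide, chrome yellow, kaolin are positive (barium sulfate, talc = 0). The density contribution, yellow component, hiding power requirements are met with equality.
So titanium dioxide = 0.5836 kg, chrome yellow = 0.7441 kg, kaolin = 1.743 kg.
Hence cost = 3.83·0.5836 + 6.05·0.7441 + 0.52·1.743 = €7.6434.

€7.64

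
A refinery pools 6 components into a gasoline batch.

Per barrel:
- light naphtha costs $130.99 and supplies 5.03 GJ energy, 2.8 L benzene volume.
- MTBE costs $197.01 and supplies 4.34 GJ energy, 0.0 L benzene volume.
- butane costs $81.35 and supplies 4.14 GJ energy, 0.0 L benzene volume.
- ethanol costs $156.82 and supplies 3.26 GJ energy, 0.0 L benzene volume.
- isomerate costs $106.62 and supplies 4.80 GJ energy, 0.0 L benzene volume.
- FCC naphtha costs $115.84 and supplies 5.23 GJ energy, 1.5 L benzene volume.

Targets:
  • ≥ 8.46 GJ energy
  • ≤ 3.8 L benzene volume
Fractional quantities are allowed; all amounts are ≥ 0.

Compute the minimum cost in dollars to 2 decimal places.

$166.24

Let x1 = barrels of light naphtha, x2 = barrels of MTBE, x3 = barrels of butane, x4 = barrels of ethanol, x5 = barrels of isomerate, x6 = barrels of FCC naphtha.
Minimise 130.99x1 + 197.01x2 + 81.35x3 + 156.82x4 + 106.62x5 + 115.84x6 s.t.:
  5.03x1 + 4.34x2 + 4.14x3 + 3.26x4 + 4.8x5 + 5.23x6 ≥ 8.46   (energy)
  2.8x1 + 1.5x6 ≤ 3.8   (benzene volume)
  x1, x2, x3, x4, x5, x6 ≥ 0.
The optimal basis is {butane}; light naphtha, MTBE, ethanol, isomerate, FCC naphtha drop out. Binding constraint: energy.
So butane = 2.0435 barrels.
Total cost: 81.35·2.0435 = 166.2387.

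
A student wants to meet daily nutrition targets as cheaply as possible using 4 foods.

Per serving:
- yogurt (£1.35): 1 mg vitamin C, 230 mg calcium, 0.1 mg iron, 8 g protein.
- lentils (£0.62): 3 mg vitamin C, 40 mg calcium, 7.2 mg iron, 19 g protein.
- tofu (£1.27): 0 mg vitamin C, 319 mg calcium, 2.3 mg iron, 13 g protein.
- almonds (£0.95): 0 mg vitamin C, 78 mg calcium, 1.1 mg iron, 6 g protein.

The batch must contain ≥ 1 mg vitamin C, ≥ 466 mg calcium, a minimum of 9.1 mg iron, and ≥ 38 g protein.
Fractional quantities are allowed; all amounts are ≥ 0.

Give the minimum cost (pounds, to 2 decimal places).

Treat it as an LP. Let x1 = servings of yogurt, x2 = servings of lentils, x3 = servings of tofu, x4 = servings of almonds.
Minimise 1.35x1 + 0.62x2 + 1.27x3 + 0.95x4 subject to:
  1x1 + 3x2 ≥ 1   (vitamin C)
  230x1 + 40x2 + 319x3 + 78x4 ≥ 466   (calcium)
  0.1x1 + 7.2x2 + 2.3x3 + 1.1x4 ≥ 9.1   (iron)
  8x1 + 19x2 + 13x3 + 6x4 ≥ 38   (protein)
  x1, x2, x3, x4 ≥ 0.
The optimal basis is {lentils, tofu}; yogurt, almonds drop out. The calcium and protein requirements are met with equality.
Solving gives x2 = 1.094, x3 = 1.324.
Hence cost = 0.62·1.094 + 1.27·1.324 = £2.3598.

£2.36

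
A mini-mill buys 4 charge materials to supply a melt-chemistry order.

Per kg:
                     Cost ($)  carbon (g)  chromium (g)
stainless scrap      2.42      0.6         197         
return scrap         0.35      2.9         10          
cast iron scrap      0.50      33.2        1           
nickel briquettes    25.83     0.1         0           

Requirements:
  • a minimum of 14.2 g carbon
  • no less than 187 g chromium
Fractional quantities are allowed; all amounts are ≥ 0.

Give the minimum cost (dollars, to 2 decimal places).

$2.50

Set it up as a linear program. Let x1 = kg of stainless scrap, x2 = kg of return scrap, x3 = kg of cast iron scrap, x4 = kg of nickel briquettes.
min 2.42x1 + 0.35x2 + 0.5x3 + 25.83x4 subject to:
  0.6x1 + 2.9x2 + 33.2x3 + 0.1x4 ≥ 14.2   (carbon)
  197x1 + 10x2 + 1x3 ≥ 187   (chromium)
  x1, x2, x3, x4 ≥ 0.
The cheapest feasible vertex uses only stainless scrap, cast iron scrap; return scrap, nickel briquettes are not used. The carbon and chromium requirements are met with equality.
Optimal quantities: stainless scrap = 0.9472 kg, cast iron scrap = 0.4106 kg.
Cost = 2.42·0.9472 + 0.5·0.4106 = 2.4975.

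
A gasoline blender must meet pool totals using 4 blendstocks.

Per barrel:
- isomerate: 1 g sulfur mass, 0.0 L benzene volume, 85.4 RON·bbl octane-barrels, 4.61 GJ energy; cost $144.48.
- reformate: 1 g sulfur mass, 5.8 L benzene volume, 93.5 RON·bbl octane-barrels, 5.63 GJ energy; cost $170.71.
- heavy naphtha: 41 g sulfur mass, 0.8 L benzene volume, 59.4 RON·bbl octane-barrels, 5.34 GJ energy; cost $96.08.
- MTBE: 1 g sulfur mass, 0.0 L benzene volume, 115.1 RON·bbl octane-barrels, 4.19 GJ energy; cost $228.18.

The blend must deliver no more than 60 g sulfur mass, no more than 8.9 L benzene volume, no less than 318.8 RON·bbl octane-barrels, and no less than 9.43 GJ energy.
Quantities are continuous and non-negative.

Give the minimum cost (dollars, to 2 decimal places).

Treat it as an LP. Let x1 = barrels of isomerate, x2 = barrels of reformate, x3 = barrels of heavy naphtha, x4 = barrels of MTBE.
Minimise 144.48x1 + 170.71x2 + 96.08x3 + 228.18x4 subject to:
  1x1 + 1x2 + 41x3 + 1x4 ≤ 60   (sulfur mass)
  5.8x2 + 0.8x3 ≤ 8.9   (benzene volume)
  85.4x1 + 93.5x2 + 59.4x3 + 115.1x4 ≥ 318.8   (octane-barrels)
  4.61x1 + 5.63x2 + 5.34x3 + 4.19x4 ≥ 9.43   (energy)
  x1, x2, x3, x4 ≥ 0.
The cheapest feasible vertex uses only isomerate, heavy naphtha; reformate, MTBE are not used. The sulfur mass and octane-barrels requirements are met with equality.
Solving gives x1 = 2.762, x3 = 1.39605.
Objective = 144.48·2.762 + 96.08·1.39605 = 533.1862.

$533.19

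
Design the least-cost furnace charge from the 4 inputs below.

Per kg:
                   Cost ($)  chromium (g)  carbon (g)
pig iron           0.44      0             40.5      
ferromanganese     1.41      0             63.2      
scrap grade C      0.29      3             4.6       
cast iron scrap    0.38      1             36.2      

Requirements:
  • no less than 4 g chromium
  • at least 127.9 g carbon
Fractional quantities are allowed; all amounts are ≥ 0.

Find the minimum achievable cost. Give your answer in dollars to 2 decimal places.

This is a linear program. Let x1 = kg of pig iron, x2 = kg of ferromanganese, x3 = kg of scrap grade C, x4 = kg of cast iron scrap.
Minimize 0.44x1 + 1.41x2 + 0.29x3 + 0.38x4 s.t.:
  3x3 + 1x4 ≥ 4   (chromium)
  40.5x1 + 63.2x2 + 4.6x3 + 36.2x4 ≥ 127.9   (carbon)
  x1, x2, x3, x4 ≥ 0.
At the optimum only scrap grade C, cast iron scrap are positive (pig iron, ferromanganese = 0). The chromium and carbon requirements are met with equality.
So scrap grade C = 0.1625 kg, cast iron scrap = 3.512 kg.
Cost = 0.29·0.1625 + 0.38·3.512 = 1.3817.

$1.38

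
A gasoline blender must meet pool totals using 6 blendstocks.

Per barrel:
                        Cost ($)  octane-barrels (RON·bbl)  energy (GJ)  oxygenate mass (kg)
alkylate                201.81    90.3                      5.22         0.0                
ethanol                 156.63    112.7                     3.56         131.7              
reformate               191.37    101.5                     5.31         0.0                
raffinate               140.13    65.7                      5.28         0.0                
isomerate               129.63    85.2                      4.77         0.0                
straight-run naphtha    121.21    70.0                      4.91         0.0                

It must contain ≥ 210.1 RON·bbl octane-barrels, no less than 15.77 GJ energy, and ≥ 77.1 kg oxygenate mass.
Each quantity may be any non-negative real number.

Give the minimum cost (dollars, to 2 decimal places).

$429.55

Set it up as a linear program. Let x1 = barrels of alkylate, x2 = barrels of ethanol, x3 = barrels of reformate, x4 = barrels of raffinate, x5 = barrels of isomerate, x6 = barrels of straight-run naphtha.
Minimise 201.81x1 + 156.63x2 + 191.37x3 + 140.13x4 + 129.63x5 + 121.21x6 with:
  90.3x1 + 112.7x2 + 101.5x3 + 65.7x4 + 85.2x5 + 70x6 ≥ 210.1   (octane-barrels)
  5.22x1 + 3.56x2 + 5.31x3 + 5.28x4 + 4.77x5 + 4.91x6 ≥ 15.77   (energy)
  131.7x2 ≥ 77.1   (oxygenate mass)
  x1, x2, x3, x4, x5, x6 ≥ 0.
The cheapest feasible vertex uses only ethanol, straight-run naphtha; alkylate, reformate, raffinate, isomerate are not used. The energy and oxygenate mass requirements are met with equality.
Solving gives x2 = 0.585421, x6 = 2.78735.
Cost = 156.63·0.585421 + 121.21·2.78735 = 429.5492.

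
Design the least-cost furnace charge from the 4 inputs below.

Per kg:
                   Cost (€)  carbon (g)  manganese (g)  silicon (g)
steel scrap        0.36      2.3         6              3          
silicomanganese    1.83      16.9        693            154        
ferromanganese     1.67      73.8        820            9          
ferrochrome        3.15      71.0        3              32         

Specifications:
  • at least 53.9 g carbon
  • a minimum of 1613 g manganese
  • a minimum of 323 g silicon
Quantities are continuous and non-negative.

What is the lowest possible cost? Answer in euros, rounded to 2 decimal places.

€4.23

Set it up as a linear program. Let x1 = kg of steel scrap, x2 = kg of silicomanganese, x3 = kg of ferromanganese, x4 = kg of ferrochrome.
Minimise 0.36x1 + 1.83x2 + 1.67x3 + 3.15x4 with:
  2.3x1 + 16.9x2 + 73.8x3 + 71x4 ≥ 53.9   (carbon)
  6x1 + 693x2 + 820x3 + 3x4 ≥ 1613   (manganese)
  3x1 + 154x2 + 9x3 + 32x4 ≥ 323   (silicon)
  x1, x2, x3, x4 ≥ 0.
The minimum-cost mix takes nothing from steel scrap, ferrochrome — only silicomanganese, ferromanganese. There the carbon and silicon constraints are tight.
So silicomanganese = 2.0826 kg, ferromanganese = 0.25344 kg.
Hence cost = 1.83·2.0826 + 1.67·0.25344 = €4.2344.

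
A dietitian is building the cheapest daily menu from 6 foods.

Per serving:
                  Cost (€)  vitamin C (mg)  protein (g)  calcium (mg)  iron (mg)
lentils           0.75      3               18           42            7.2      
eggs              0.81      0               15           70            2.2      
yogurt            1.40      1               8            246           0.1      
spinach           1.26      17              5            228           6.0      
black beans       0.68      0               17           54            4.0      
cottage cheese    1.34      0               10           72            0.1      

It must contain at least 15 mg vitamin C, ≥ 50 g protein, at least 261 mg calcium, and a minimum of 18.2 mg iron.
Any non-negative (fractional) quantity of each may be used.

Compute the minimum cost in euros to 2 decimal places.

Let x1 = servings of lentils, x2 = servings of eggs, x3 = servings of yogurt, x4 = servings of spinach, x5 = servings of black beans, x6 = servings of cottage cheese.
min 0.75x1 + 0.81x2 + 1.4x3 + 1.26x4 + 0.68x5 + 1.34x6 s.t.:
  3x1 + 1x3 + 17x4 ≥ 15   (vitamin C)
  18x1 + 15x2 + 8x3 + 5x4 + 17x5 + 10x6 ≥ 50   (protein)
  42x1 + 70x2 + 246x3 + 228x4 + 54x5 + 72x6 ≥ 261   (calcium)
  7.2x1 + 2.2x2 + 0.1x3 + 6x4 + 4x5 + 0.1x6 ≥ 18.2   (iron)
  x1, x2, x3, x4, x5, x6 ≥ 0.
The optimal basis is {lentils, spinach, black beans}; eggs, yogurt, cottage cheese drop out. There the vitamin C, protein, calcium constraints are tight.
So lentils = 1.615 servings, spinach = 0.5973 servings, black beans = 1.055 servings.
Cost = 0.75·1.615 + 1.26·0.5973 + 0.68·1.055 = 2.6812.

€2.68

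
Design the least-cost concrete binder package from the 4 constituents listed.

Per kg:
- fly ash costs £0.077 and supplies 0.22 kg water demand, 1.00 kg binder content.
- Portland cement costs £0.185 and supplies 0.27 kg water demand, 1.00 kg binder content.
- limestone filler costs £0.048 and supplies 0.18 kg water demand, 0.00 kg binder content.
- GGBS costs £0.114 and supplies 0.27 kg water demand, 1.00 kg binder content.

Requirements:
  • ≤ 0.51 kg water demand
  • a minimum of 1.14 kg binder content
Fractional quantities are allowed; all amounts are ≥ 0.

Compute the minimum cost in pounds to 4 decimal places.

£0.0878

Treat it as an LP. Let x1 = kg of fly ash, x2 = kg of Portland cement, x3 = kg of limestone filler, x4 = kg of GGBS.
min 0.077x1 + 0.185x2 + 0.048x3 + 0.114x4 s.t.:
  0.22x1 + 0.27x2 + 0.18x3 + 0.27x4 ≤ 0.51   (water demand)
  1x1 + 1x2 + 1x4 ≥ 1.14   (binder content)
  x1, x2, x3, x4 ≥ 0.
The cheapest feasible vertex uses only fly ash; Portland cement, limestone filler, GGBS are not used. There the binder content constraint is tight.
Optimal quantities: fly ash = 1.14 kg.
Objective = 0.077·1.14 = 0.087780.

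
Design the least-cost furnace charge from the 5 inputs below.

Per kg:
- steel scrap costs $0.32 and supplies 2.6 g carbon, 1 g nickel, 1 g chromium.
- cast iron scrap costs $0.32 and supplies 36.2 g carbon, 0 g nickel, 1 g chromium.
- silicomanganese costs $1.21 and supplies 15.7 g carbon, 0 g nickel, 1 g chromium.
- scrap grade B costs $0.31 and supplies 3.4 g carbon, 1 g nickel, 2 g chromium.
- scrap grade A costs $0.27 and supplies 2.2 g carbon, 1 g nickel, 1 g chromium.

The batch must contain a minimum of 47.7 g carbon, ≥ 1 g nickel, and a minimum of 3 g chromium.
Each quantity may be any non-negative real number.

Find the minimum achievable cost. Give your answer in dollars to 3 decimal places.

$0.695

This is a linear program. Let x1 = kg of steel scrap, x2 = kg of cast iron scrap, x3 = kg of silicomanganese, x4 = kg of scrap grade B, x5 = kg of scrap grade A.
Minimise 0.32x1 + 0.32x2 + 1.21x3 + 0.31x4 + 0.27x5 s.t.:
  2.6x1 + 36.2x2 + 15.7x3 + 3.4x4 + 2.2x5 ≥ 47.7   (carbon)
  1x1 + 1x4 + 1x5 ≥ 1   (nickel)
  1x1 + 1x2 + 1x3 + 2x4 + 1x5 ≥ 3   (chromium)
  x1, x2, x3, x4, x5 ≥ 0.
The optimal basis is {cast iron scrap, scrap grade B, scrap grade A}; steel scrap, silicomanganese drop out. The carbon, nickel, chromium requirements are met with equality.
That vertex is x2 = 1.231, x4 = 0.7686, x5 = 0.2314.
Objective = 0.32·1.231 + 0.31·0.7686 + 0.27·0.2314 = 0.69466.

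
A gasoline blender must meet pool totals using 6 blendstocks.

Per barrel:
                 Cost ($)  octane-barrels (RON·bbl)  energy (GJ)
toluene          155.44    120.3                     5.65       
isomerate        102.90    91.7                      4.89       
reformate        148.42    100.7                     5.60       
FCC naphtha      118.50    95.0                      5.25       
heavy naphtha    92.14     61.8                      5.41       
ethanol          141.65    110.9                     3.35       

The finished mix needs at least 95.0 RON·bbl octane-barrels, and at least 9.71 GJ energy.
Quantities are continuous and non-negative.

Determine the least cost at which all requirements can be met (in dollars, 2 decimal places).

Let x1 = barrels of toluene, x2 = barrels of isomerate, x3 = barrels of reformate, x4 = barrels of FCC naphtha, x5 = barrels of heavy naphtha, x6 = barrels of ethanol.
Minimise 155.44x1 + 102.9x2 + 148.42x3 + 118.5x4 + 92.14x5 + 141.65x6 subject to:
  120.3x1 + 91.7x2 + 100.7x3 + 95x4 + 61.8x5 + 110.9x6 ≥ 95   (octane-barrels)
  5.65x1 + 4.89x2 + 5.6x3 + 5.25x4 + 5.41x5 + 3.35x6 ≥ 9.71   (energy)
  x1, x2, x3, x4, x5, x6 ≥ 0.
The cheapest feasible vertex uses only heavy naphtha; toluene, isomerate, reformate, FCC naphtha, ethanol are not used. There the energy constraint is tight.
That vertex is x5 = 1.794824.
Hence cost = 92.14·1.794824 = $165.3751.

$165.38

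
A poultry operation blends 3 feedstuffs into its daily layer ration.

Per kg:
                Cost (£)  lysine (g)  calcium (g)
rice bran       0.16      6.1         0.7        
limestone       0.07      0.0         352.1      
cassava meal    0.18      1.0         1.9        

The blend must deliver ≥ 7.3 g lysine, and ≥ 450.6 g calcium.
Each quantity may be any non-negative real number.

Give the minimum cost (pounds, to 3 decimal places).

£0.281

Set it up as a linear program. Let x1 = kg of rice bran, x2 = kg of limestone, x3 = kg of cassava meal.
Minimize 0.16x1 + 0.07x2 + 0.18x3 s.t.:
  6.1x1 + 1x3 ≥ 7.3   (lysine)
  0.7x1 + 352.1x2 + 1.9x3 ≥ 450.6   (calcium)
  x1, x2, x3 ≥ 0.
The cheapest feasible vertex uses only rice bran, limestone; cassava meal is not used. There the lysine and calcium constraints are tight.
That vertex is x1 = 1.197, x2 = 1.277.
Cost = 0.16·1.197 + 0.07·1.277 = 0.28091.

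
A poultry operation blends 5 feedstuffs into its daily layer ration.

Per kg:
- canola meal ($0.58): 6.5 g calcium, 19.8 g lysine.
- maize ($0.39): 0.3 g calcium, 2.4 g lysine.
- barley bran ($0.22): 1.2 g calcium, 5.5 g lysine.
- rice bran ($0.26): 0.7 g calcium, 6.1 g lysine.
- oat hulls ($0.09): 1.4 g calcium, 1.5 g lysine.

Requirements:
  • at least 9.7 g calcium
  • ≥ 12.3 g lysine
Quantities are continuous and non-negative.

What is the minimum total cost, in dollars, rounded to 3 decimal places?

$0.648

Set it up as a linear program. Let x1 = kg of canola meal, x2 = kg of maize, x3 = kg of barley bran, x4 = kg of rice bran, x5 = kg of oat hulls.
Minimize 0.58x1 + 0.39x2 + 0.22x3 + 0.26x4 + 0.09x5 s.t.:
  6.5x1 + 0.3x2 + 1.2x3 + 0.7x4 + 1.4x5 ≥ 9.7   (calcium)
  19.8x1 + 2.4x2 + 5.5x3 + 6.1x4 + 1.5x5 ≥ 12.3   (lysine)
  x1, x2, x3, x4, x5 ≥ 0.
The minimum-cost mix takes nothing from maize, barley bran, rice bran — only canola meal, oat hulls. There the calcium and lysine constraints are tight.
Solving gives x1 = 0.1486, x5 = 6.239.
Objective = 0.58·0.1486 + 0.09·6.239 = 0.64770.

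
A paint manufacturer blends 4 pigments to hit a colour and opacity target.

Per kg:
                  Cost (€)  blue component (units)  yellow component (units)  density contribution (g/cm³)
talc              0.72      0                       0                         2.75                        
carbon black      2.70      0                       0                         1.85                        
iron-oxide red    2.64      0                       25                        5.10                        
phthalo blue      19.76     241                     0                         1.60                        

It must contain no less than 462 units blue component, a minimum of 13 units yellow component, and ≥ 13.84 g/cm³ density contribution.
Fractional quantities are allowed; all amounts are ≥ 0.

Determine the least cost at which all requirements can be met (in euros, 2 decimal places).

Let x1 = kg of talc, x2 = kg of carbon black, x3 = kg of iron-oxide red, x4 = kg of phthalo blue.
min 0.72x1 + 2.7x2 + 2.64x3 + 19.76x4 s.t.:
  241x4 ≥ 462   (blue component)
  25x3 ≥ 13   (yellow component)
  2.75x1 + 1.85x2 + 5.1x3 + 1.6x4 ≥ 13.84   (density contribution)
  x1, x2, x3, x4 ≥ 0.
The optimal basis is {talc, iron-oxide red, phthalo blue}; carbon black drops out. There the blue component, yellow component, density contribution constraints are tight.
Solving gives x1 = 2.953, x3 = 0.52, x4 = 1.917.
Cost = 0.72·2.953 + 2.64·0.52 + 19.76·1.917 = 41.3789.

€41.38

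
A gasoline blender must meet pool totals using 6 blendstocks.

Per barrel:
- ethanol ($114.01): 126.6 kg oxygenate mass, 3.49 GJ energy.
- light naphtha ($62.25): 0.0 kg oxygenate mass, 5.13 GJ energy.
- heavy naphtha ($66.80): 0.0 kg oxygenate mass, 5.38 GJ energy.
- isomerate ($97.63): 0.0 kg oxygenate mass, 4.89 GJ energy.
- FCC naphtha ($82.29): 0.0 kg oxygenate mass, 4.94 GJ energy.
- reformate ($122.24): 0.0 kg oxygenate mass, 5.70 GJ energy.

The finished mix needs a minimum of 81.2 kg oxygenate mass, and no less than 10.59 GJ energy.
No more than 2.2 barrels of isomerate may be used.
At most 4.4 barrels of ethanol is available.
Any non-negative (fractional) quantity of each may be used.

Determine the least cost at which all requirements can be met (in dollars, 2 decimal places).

$174.47

Set it up as a linear program. Let x1 = barrels of ethanol, x2 = barrels of light naphtha, x3 = barrels of heavy naphtha, x4 = barrels of isomerate, x5 = barrels of FCC naphtha, x6 = barrels of reformate.
min 114.01x1 + 62.25x2 + 66.8x3 + 97.63x4 + 82.29x5 + 122.24x6 s.t.:
  126.6x1 ≥ 81.2   (oxygenate mass)
  3.49x1 + 5.13x2 + 5.38x3 + 4.89x4 + 4.94x5 + 5.7x6 ≥ 10.59   (energy)
  x4 ≤ 2.2
  x1 ≤ 4.4
  x1, x2, x3, x4, x5, x6 ≥ 0.
The minimum-cost mix takes nothing from heavy naphtha, isomerate, FCC naphtha, reformate — only ethanol, light naphtha. There the oxygenate mass and energy constraints are tight.
So ethanol = 0.6414 barrels, light naphtha = 1.628 barrels.
Cost = 114.01·0.6414 + 62.25·1.628 = 174.4690.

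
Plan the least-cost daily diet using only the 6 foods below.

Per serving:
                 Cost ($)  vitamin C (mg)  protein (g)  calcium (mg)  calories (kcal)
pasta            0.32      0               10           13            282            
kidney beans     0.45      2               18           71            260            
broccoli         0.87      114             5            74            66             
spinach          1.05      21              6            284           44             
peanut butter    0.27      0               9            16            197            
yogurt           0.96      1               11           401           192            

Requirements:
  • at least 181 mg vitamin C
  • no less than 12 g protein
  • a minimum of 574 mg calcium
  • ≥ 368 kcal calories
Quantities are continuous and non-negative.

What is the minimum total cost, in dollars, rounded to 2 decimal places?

$2.51

Let x1 = servings of pasta, x2 = servings of kidney beans, x3 = servings of broccoli, x4 = servings of spinach, x5 = servings of peanut butter, x6 = servings of yogurt.
min 0.32x1 + 0.45x2 + 0.87x3 + 1.05x4 + 0.27x5 + 0.96x6 s.t.:
  2x2 + 114x3 + 21x4 + 1x6 ≥ 181   (vitamin C)
  10x1 + 18x2 + 5x3 + 6x4 + 9x5 + 11x6 ≥ 12   (protein)
  13x1 + 71x2 + 74x3 + 284x4 + 16x5 + 401x6 ≥ 574   (calcium)
  282x1 + 260x2 + 66x3 + 44x4 + 197x5 + 192x6 ≥ 368   (calories)
  x1, x2, x3, x4, x5, x6 ≥ 0.
The cheapest feasible vertex uses only pasta, broccoli, yogurt; kidney beans, spinach, peanut butter are not used. There the vitamin C, calcium, calories constraints are tight.
So pasta = 0.1629 servings, broccoli = 1.578 servings, yogurt = 1.135 servings.
Hence cost = 0.32·0.1629 + 0.87·1.578 + 0.96·1.135 = $2.5146.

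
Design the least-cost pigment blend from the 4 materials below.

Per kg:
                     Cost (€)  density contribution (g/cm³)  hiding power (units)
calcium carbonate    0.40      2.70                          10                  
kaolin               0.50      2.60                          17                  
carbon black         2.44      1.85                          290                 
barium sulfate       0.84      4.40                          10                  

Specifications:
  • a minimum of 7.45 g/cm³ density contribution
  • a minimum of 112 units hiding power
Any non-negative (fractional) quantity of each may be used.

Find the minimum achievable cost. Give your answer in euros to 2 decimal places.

Treat it as an LP. Let x1 = kg of calcium carbonate, x2 = kg of kaolin, x3 = kg of carbon black, x4 = kg of barium sulfate.
Minimize 0.4x1 + 0.5x2 + 2.44x3 + 0.84x4 with:
  2.7x1 + 2.6x2 + 1.85x3 + 4.4x4 ≥ 7.45   (density contribution)
  10x1 + 17x2 + 290x3 + 10x4 ≥ 112   (hiding power)
  x1, x2, x3, x4 ≥ 0.
At the optimum only calcium carbonate, carbon black are positive (kaolin, barium sulfate = 0). The density contribution and hiding power requirements are met with equality.
So calcium carbonate = 2.555 kg, carbon black = 0.2981 kg.
Cost = 0.4·2.555 + 2.44·0.2981 = 1.7494.

€1.75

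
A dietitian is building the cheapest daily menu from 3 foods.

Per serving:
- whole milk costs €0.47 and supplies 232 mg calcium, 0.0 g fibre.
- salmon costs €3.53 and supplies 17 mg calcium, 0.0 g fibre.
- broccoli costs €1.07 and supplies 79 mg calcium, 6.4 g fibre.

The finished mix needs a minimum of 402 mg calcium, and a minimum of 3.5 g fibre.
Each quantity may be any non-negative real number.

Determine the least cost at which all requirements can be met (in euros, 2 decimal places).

Let x1 = servings of whole milk, x2 = servings of salmon, x3 = servings of broccoli.
min 0.47x1 + 3.53x2 + 1.07x3 with:
  232x1 + 17x2 + 79x3 ≥ 402   (calcium)
  6.4x3 ≥ 3.5   (fibre)
  x1, x2, x3 ≥ 0.
At the optimum only whole milk, broccoli are positive (salmon = 0). Binding constraints: calcium and fibre.
That vertex is x1 = 1.547, x3 = 0.5469.
Objective = 0.47·1.547 + 1.07·0.5469 = 1.3123.

€1.31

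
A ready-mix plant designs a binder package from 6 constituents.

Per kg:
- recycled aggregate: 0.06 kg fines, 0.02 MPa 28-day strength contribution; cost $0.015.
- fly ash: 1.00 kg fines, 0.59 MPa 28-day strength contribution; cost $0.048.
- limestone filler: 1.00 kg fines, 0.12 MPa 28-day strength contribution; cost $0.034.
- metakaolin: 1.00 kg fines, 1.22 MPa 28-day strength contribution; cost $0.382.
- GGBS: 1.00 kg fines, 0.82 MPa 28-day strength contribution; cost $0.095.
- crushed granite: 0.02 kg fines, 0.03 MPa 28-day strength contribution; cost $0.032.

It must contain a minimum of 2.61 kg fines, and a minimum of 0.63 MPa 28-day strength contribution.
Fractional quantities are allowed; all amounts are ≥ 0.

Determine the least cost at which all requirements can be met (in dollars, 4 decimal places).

This is a linear program. Let x1 = kg of recycled aggregate, x2 = kg of fly ash, x3 = kg of limestone filler, x4 = kg of metakaolin, x5 = kg of GGBS, x6 = kg of crushed granite.
min 0.015x1 + 0.048x2 + 0.034x3 + 0.382x4 + 0.095x5 + 0.032x6 subject to:
  0.06x1 + 1x2 + 1x3 + 1x4 + 1x5 + 0.02x6 ≥ 2.61   (fines)
  0.02x1 + 0.59x2 + 0.12x3 + 1.22x4 + 0.82x5 + 0.03x6 ≥ 0.63   (28-day strength contribution)
  x1, x2, x3, x4, x5, x6 ≥ 0.
At the optimum only fly ash, limestone filler are positive (recycled aggregate, metakaolin, GGBS, crushed granite = 0). The fines and 28-day strength contribution requirements are met with equality.
So fly ash = 0.674 kg, limestone filler = 1.936 kg.
Total cost: 0.048·0.674 + 0.034·1.936 = 0.098176.

$0.0982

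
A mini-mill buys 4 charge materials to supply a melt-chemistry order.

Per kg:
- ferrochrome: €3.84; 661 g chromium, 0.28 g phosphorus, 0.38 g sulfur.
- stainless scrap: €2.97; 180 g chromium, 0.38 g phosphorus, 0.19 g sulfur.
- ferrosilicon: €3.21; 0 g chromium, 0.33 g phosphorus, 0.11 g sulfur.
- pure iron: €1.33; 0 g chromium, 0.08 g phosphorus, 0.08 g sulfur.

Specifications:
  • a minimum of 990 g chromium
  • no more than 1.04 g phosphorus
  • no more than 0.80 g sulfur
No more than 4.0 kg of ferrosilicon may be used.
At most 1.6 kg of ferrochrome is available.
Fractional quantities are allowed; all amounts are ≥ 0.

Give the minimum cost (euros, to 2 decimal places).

Set it up as a linear program. Let x1 = kg of ferrochrome, x2 = kg of stainless scrap, x3 = kg of ferrosilicon, x4 = kg of pure iron.
Minimise 3.84x1 + 2.97x2 + 3.21x3 + 1.33x4 subject to:
  661x1 + 180x2 ≥ 990   (chromium)
  0.28x1 + 0.38x2 + 0.33x3 + 0.08x4 ≤ 1.04   (phosphorus)
  0.38x1 + 0.19x2 + 0.11x3 + 0.08x4 ≤ 0.8   (sulfur)
  x3 ≤ 4
  x1 ≤ 1.6
  x1, x2, x3, x4 ≥ 0.
At the optimum only ferrochrome is positive (stainless scrap, ferrosilicon, pure iron = 0). The chromium requirement is met with equality.
Optimal quantities: ferrochrome = 1.498 kg.
Total cost: 3.84·1.498 = 5.7523.

€5.75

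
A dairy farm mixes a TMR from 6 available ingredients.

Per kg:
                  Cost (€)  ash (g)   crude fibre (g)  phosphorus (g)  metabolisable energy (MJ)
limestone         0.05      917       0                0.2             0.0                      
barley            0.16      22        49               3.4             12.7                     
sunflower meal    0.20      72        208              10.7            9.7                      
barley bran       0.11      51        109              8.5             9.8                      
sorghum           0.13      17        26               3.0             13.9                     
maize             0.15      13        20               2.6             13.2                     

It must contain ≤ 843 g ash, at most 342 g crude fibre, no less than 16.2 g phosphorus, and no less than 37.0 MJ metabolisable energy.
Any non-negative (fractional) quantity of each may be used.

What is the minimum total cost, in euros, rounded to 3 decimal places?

Let x1 = kg of limestone, x2 = kg of barley, x3 = kg of sunflower meal, x4 = kg of barley bran, x5 = kg of sorghum, x6 = kg of maize.
Minimize 0.05x1 + 0.16x2 + 0.2x3 + 0.11x4 + 0.13x5 + 0.15x6 s.t.:
  917x1 + 22x2 + 72x3 + 51x4 + 17x5 + 13x6 ≤ 843   (ash)
  49x2 + 208x3 + 109x4 + 26x5 + 20x6 ≤ 342   (crude fibre)
  0.2x1 + 3.4x2 + 10.7x3 + 8.5x4 + 3x5 + 2.6x6 ≥ 16.2   (phosphorus)
  12.7x2 + 9.7x3 + 9.8x4 + 13.9x5 + 13.2x6 ≥ 37   (metabolisable energy)
  x1, x2, x3, x4, x5, x6 ≥ 0.
The optimal basis is {barley bran, sorghum}; limestone, barley, sunflower meal, maize drop out. Binding constraints: phosphorus and metabolisable energy.
Solving gives x4 = 1.287, x5 = 1.755.
Total cost: 0.11·1.287 + 0.13·1.755 = 0.36972.

€0.370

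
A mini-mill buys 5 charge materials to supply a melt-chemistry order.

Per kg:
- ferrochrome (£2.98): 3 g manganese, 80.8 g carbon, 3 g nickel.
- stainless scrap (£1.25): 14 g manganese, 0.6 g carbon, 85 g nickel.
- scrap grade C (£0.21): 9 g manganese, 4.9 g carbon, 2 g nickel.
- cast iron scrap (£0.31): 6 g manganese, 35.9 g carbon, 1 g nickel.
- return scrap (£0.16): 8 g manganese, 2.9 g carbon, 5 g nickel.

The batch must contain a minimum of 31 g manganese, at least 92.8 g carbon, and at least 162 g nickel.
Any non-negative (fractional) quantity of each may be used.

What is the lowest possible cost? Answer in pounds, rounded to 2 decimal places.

Treat it as an LP. Let x1 = kg of ferrochrome, x2 = kg of stainless scrap, x3 = kg of scrap grade C, x4 = kg of cast iron scrap, x5 = kg of return scrap.
Minimise 2.98x1 + 1.25x2 + 0.21x3 + 0.31x4 + 0.16x5 subject to:
  3x1 + 14x2 + 9x3 + 6x4 + 8x5 ≥ 31   (manganese)
  80.8x1 + 0.6x2 + 4.9x3 + 35.9x4 + 2.9x5 ≥ 92.8   (carbon)
  3x1 + 85x2 + 2x3 + 1x4 + 5x5 ≥ 162   (nickel)
  x1, x2, x3, x4, x5 ≥ 0.
At the optimum only stainless scrap, cast iron scrap are positive (ferrochrome, scrap grade C, return scrap = 0). The carbon and nickel requirements are met with equality.
Optimal quantities: stainless scrap = 1.876 kg, cast iron scrap = 2.554 kg.
Objective = 1.25·1.876 + 0.31·2.554 = 3.1367.

£3.14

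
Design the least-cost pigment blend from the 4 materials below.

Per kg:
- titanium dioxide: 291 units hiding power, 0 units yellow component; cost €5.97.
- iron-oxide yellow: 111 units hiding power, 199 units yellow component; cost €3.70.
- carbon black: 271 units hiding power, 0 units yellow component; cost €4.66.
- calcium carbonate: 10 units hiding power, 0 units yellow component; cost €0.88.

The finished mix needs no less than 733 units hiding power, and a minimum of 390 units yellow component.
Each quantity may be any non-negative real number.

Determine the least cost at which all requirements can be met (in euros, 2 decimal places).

€16.11

Set it up as a linear program. Let x1 = kg of titanium dioxide, x2 = kg of iron-oxide yellow, x3 = kg of carbon black, x4 = kg of calcium carbonate.
Minimise 5.97x1 + 3.7x2 + 4.66x3 + 0.88x4 subject to:
  291x1 + 111x2 + 271x3 + 10x4 ≥ 733   (hiding power)
  199x2 ≥ 390   (yellow component)
  x1, x2, x3, x4 ≥ 0.
The optimal basis is {iron-oxide yellow, carbon black}; titanium dioxide, calcium carbonate drop out. There the hiding power and yellow component constraints are tight.
Solving gives x2 = 1.9598, x3 = 1.90207.
Hence cost = 3.7·1.9598 + 4.66·1.90207 = €16.1149.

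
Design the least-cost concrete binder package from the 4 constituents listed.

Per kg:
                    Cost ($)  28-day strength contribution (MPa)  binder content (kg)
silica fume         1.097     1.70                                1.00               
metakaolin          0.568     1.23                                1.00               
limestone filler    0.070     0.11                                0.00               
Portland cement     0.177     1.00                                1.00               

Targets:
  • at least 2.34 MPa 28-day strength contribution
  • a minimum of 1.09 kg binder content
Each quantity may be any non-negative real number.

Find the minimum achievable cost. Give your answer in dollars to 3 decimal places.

Let x1 = kg of silica fume, x2 = kg of metakaolin, x3 = kg of limestone filler, x4 = kg of Portland cement.
Minimise 1.097x1 + 0.568x2 + 0.07x3 + 0.177x4 with:
  1.7x1 + 1.23x2 + 0.11x3 + 1x4 ≥ 2.34   (28-day strength contribution)
  1x1 + 1x2 + 1x4 ≥ 1.09   (binder content)
  x1, x2, x3, x4 ≥ 0.
At the optimum only Portland cement is positive (silica fume, metakaolin, limestone filler = 0). The 28-day strength contribution requirement is met with equality.
So Portland cement = 2.34 kg.
Hence cost = 0.177·2.34 = $0.41418.

$0.414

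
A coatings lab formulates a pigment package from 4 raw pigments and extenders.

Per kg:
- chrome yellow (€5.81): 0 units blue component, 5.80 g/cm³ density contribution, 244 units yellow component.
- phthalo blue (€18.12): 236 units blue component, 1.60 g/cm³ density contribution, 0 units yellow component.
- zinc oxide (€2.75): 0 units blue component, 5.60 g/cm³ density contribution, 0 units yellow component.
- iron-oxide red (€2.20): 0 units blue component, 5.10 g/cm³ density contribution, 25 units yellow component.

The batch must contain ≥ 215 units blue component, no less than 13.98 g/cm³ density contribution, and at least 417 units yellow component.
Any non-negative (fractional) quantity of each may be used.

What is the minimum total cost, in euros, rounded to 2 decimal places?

Let x1 = kg of chrome yellow, x2 = kg of phthalo blue, x3 = kg of zinc oxide, x4 = kg of iron-oxide red.
Minimize 5.81x1 + 18.12x2 + 2.75x3 + 2.2x4 with:
  236x2 ≥ 215   (blue component)
  5.8x1 + 1.6x2 + 5.6x3 + 5.1x4 ≥ 13.98   (density contribution)
  244x1 + 25x4 ≥ 417   (yellow component)
  x1, x2, x3, x4 ≥ 0.
The cheapest feasible vertex uses only chrome yellow, phthalo blue, iron-oxide red; zinc oxide is not used. Binding constraints: blue component, density contribution, yellow component.
That vertex is x1 = 1.65, x2 = 0.911, x4 = 0.5793.
Cost = 5.81·1.65 + 18.12·0.911 + 2.2·0.5793 = 27.3683.

€27.37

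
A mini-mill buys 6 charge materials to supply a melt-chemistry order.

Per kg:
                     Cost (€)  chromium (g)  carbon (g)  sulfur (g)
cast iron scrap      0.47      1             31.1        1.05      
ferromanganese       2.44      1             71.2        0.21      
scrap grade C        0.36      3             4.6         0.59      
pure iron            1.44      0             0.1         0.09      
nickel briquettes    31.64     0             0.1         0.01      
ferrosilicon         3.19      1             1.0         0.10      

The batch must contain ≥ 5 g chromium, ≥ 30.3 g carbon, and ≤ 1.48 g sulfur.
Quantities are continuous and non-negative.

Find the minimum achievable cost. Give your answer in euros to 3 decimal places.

Let x1 = kg of cast iron scrap, x2 = kg of ferromanganese, x3 = kg of scrap grade C, x4 = kg of pure iron, x5 = kg of nickel briquettes, x6 = kg of ferrosilicon.
Minimize 0.47x1 + 2.44x2 + 0.36x3 + 1.44x4 + 31.64x5 + 3.19x6 s.t.:
  1x1 + 1x2 + 3x3 + 1x6 ≥ 5   (chromium)
  31.1x1 + 71.2x2 + 4.6x3 + 0.1x4 + 0.1x5 + 1x6 ≥ 30.3   (carbon)
  1.05x1 + 0.21x2 + 0.59x3 + 0.09x4 + 0.01x5 + 0.1x6 ≤ 1.48   (sulfur)
  x1, x2, x3, x4, x5, x6 ≥ 0.
The cheapest feasible vertex uses only cast iron scrap, ferromanganese, scrap grade C; pure iron, nickel briquettes, ferrosilicon are not used. Binding constraints: chromium, carbon, sulfur.
That vertex is x1 = 0.5808, x2 = 0.07838, x3 = 1.447.
Objective = 0.47·0.5808 + 2.44·0.07838 + 0.36·1.447 = 0.98514.

€0.985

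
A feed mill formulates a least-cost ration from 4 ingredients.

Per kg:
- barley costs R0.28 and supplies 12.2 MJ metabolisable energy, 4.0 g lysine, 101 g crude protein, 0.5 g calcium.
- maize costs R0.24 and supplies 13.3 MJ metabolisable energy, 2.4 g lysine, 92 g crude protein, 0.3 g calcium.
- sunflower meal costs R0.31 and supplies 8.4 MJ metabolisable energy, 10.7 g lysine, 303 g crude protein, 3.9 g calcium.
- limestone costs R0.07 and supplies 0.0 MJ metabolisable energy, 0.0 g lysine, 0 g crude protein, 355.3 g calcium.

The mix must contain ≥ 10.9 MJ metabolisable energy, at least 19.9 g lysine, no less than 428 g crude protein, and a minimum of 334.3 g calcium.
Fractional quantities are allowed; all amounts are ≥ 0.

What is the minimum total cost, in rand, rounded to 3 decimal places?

Let x1 = kg of barley, x2 = kg of maize, x3 = kg of sunflower meal, x4 = kg of limestone.
min 0.28x1 + 0.24x2 + 0.31x3 + 0.07x4 s.t.:
  12.2x1 + 13.3x2 + 8.4x3 ≥ 10.9   (metabolisable energy)
  4x1 + 2.4x2 + 10.7x3 ≥ 19.9   (lysine)
  101x1 + 92x2 + 303x3 ≥ 428   (crude protein)
  0.5x1 + 0.3x2 + 3.9x3 + 355.3x4 ≥ 334.3   (calcium)
  x1, x2, x3, x4 ≥ 0.
The cheapest feasible vertex uses only sunflower meal, limestone; barley, maize are not used. There the lysine and calcium constraints are tight.
Solving gives x3 = 1.86, x4 = 0.9205.
Cost = 0.31·1.86 + 0.07·0.9205 = 0.64104.

R0.641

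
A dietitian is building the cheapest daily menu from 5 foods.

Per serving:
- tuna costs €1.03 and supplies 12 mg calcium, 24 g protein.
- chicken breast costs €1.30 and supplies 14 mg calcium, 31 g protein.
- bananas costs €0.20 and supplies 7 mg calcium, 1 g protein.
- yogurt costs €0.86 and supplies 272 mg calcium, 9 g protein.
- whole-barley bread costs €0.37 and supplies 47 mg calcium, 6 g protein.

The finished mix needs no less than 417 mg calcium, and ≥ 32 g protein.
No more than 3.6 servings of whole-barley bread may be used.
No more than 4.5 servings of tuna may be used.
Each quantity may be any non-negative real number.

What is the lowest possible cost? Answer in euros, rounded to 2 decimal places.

Treat it as an LP. Let x1 = servings of tuna, x2 = servings of chicken breast, x3 = servings of bananas, x4 = servings of yogurt, x5 = servings of whole-barley bread.
Minimise 1.03x1 + 1.3x2 + 0.2x3 + 0.86x4 + 0.37x5 with:
  12x1 + 14x2 + 7x3 + 272x4 + 47x5 ≥ 417   (calcium)
  24x1 + 31x2 + 1x3 + 9x4 + 6x5 ≥ 32   (protein)
  x5 ≤ 3.6
  x1 ≤ 4.5
  x1, x2, x3, x4, x5 ≥ 0.
The cheapest feasible vertex uses only chicken breast, yogurt; tuna, bananas, whole-barley bread are not used. The calcium and protein requirements are met with equality.
Optimal quantities: chicken breast = 0.5961 servings, yogurt = 1.502 servings.
Hence cost = 1.3·0.5961 + 0.86·1.502 = €2.0667.

€2.07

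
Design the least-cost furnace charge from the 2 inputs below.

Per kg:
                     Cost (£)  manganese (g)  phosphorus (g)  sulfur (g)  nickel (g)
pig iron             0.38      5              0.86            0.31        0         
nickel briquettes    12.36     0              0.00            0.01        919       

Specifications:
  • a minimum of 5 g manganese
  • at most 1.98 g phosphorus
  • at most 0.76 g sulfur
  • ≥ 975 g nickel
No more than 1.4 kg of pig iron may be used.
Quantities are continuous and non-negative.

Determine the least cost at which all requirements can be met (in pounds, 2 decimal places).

£13.49

This is a linear program. Let x1 = kg of pig iron, x2 = kg of nickel briquettes.
Minimize 0.38x1 + 12.36x2 with:
  5x1 ≥ 5   (manganese)
  0.86x1 ≤ 1.98   (phosphorus)
  0.31x1 + 0.01x2 ≤ 0.76   (sulfur)
  919x2 ≥ 975   (nickel)
  x1 ≤ 1.4
  x1, x2 ≥ 0.
Both inputs are positive at the optimum. Binding constraints: manganese and nickel.
Solving gives x1 = 1, x2 = 1.061.
Total cost: 0.38·1 + 12.36·1.061 = 13.4940.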